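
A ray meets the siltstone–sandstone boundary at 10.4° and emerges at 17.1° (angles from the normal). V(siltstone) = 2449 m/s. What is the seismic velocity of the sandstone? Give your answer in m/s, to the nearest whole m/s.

sin 10.4° = 0.1805; sin 17.1° = 0.2940.
V₂ = V₁·(sin θ₂/sin θ₁) = 2449·(0.2940/0.1805) = 3989.08 m/s.

3989 m/s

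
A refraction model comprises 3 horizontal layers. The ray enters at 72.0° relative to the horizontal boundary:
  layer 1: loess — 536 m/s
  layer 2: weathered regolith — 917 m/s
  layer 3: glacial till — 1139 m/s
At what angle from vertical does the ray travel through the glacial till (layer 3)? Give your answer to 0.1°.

41.0°

From the normal: θ₁ = 90° − 72.0° = 18.0°.
Ray parameter p = sin 18.0° / 536 = 5.7652e-04 s/m.
sin θ_3 = p·V_3 = 5.7652e-04 × 1139 = 0.6567.
θ_3 = arcsin 0.6567 = 41.05°.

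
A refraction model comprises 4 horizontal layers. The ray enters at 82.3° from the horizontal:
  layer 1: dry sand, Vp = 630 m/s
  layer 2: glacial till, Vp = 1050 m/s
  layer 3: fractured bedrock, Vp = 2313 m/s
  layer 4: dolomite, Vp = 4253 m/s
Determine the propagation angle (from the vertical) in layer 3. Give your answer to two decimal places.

29.47°

From the normal: θ₁ = 90° − 82.3° = 7.7°.
Snell's law across each interface conserves sin θ / V, so sin θ_3 = V_3·sin θ₁/V₁.
sin θ_3 = 2313 × sin 7.7° / 630 = 0.4919.
θ_3 = arcsin 0.4919 = 29.47°.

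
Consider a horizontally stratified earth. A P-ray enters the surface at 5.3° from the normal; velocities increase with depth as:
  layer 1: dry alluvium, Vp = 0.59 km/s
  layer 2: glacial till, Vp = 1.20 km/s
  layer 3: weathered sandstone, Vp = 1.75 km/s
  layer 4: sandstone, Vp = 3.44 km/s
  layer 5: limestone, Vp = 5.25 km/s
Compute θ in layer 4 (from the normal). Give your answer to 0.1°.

Snell's law across each interface conserves sin θ / V, so sin θ_4 = V_4·sin θ₁/V₁.
sin θ_4 = 3.44 × sin 5.3° / 0.59 = 0.5386.
θ_4 = 32.59° from the vertical.

32.6°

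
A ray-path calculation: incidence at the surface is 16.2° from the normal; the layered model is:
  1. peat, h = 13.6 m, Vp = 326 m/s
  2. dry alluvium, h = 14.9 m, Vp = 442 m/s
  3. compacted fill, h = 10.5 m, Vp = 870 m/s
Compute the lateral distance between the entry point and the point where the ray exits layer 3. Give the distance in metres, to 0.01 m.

21.75 m

Apply Snell's law at each interface; in layer i the horizontal offset is hᵢ·tan θᵢ.
Layer 1: θ = 16.20°; offset = 13.6·tan 16.20° = 3.9512 m.
Layer 2: sin θ = 442·sin 16.2°/326 = 0.3783, θ = 22.23°; offset = 14.9·tan 22.23° = 6.0885 m.
Layer 3: sin θ = 870·sin 16.2°/326 = 0.7445, θ = 48.12°; offset = 10.5·tan 48.12° = 11.7107 m.
Summing the layer offsets gives 21.7504 m.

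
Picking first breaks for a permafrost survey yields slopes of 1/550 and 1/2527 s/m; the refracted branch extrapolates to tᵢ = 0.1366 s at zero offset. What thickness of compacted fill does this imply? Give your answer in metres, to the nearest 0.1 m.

38.5 m

h = tᵢ·V₁·V₂ / (2·√(V₂²−V₁²)).
√(V₂²−V₁²) = √(2527² − 550²) = 2466.4 m/s.
h = 0.1366 s × 550 × 2527 / (2 × 2466.4) = 38.49 m.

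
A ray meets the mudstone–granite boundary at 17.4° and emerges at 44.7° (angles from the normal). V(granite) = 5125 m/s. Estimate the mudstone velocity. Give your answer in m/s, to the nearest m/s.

2179 m/s

Snell's law: sin 17.4°/V₁ = sin 44.7°/V₂.
V₁ = V₂·sin 17.4°/sin 44.7° = 5125 × 0.4251 = 2178.84 m/s.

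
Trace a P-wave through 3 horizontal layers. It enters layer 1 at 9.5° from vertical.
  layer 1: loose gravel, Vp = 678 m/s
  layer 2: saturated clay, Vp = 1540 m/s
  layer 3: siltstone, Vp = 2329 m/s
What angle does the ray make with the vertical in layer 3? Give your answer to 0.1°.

34.5°

Snell's law across each interface conserves sin θ / V, so sin θ_3 = V_3·sin θ₁/V₁.
sin θ_3 = 2329 × sin 9.5° / 678 = 0.5670.
θ_3 = arcsin 0.5670 = 34.54°.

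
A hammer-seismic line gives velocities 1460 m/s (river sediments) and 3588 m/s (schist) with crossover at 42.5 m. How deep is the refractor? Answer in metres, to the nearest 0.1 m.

13.8 m

h = (x_cross/2)·√((V₂−V₁)/(V₂+V₁)).
(V₂−V₁)/(V₂+V₁) = (3588−1460)/(3588+1460) = 0.4216; √ = 0.6493.
h = (42.5/2)·0.6493 = 13.80 m.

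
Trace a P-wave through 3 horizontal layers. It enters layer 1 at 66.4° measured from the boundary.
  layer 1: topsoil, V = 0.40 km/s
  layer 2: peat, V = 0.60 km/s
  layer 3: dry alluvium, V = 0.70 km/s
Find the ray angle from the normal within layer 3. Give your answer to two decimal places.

44.48°

From the normal: θ₁ = 90° − 66.4° = 23.6°.
Ray parameter p = sin 23.6° / 0.40 = 1.0009e+00 s/km.
sin θ_3 = p·V_3 = 1.0009e+00 × 0.70 = 0.7006.
θ_3 = arcsin 0.7006 = 44.48°.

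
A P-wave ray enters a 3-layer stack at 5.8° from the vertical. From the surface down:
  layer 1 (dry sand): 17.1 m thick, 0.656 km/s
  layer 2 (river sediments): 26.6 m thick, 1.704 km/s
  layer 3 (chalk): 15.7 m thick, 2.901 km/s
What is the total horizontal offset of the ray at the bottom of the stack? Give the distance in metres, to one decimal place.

Apply Snell's law at each interface; in layer i the horizontal offset is hᵢ·tan θᵢ.
Layer 1: θ = 5.80°; offset = 17.1·tan 5.80° = 1.737 m.
Layer 2: sin θ = 1.704·sin 5.8°/0.656 = 0.2625, θ = 15.22°; offset = 26.6·tan 15.22° = 7.236 m.
Layer 3: sin θ = 2.901·sin 5.8°/0.656 = 0.4469, θ = 26.54°; offset = 15.7·tan 26.54° = 7.843 m.
Σ offsets = 16.816 m.

16.8 m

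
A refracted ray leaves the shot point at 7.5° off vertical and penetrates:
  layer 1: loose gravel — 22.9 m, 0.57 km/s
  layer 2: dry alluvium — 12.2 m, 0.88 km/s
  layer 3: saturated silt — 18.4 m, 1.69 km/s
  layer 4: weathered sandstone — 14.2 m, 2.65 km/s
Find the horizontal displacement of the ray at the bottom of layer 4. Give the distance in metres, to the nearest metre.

Apply Snell's law at each interface; in layer i the horizontal offset is hᵢ·tan θᵢ.
Layer 1: θ = 7.50°; offset = 22.9·tan 7.50° = 3.015 m.
Layer 2: sin θ = 0.88·sin 7.5°/0.57 = 0.2015, θ = 11.63°; offset = 12.2·tan 11.63° = 2.510 m.
Layer 3: sin θ = 1.69·sin 7.5°/0.57 = 0.3870, θ = 22.77°; offset = 18.4·tan 22.77° = 7.723 m.
Layer 4: sin θ = 2.65·sin 7.5°/0.57 = 0.6068, θ = 37.36°; offset = 14.2·tan 37.36° = 10.841 m.
Summing the layer offsets gives 24.089 m.

24 m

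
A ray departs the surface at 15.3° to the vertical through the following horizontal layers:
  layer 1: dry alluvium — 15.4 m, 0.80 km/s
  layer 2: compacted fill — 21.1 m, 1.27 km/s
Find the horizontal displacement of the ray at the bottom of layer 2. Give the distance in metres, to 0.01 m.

Ray parameter p = sin 15.3° / 0.80 km/s = 3.2984e-01 s/km.
Layer 1: θ = 15.30°; offset = 15.4·tan 15.30° = 4.2130 m.
Layer 2: sin θ = p·1.27 = 0.4189 → θ = 24.77°; offset = 21.1·tan 24.77° = 9.7340 m.
Σ offsets = 13.9469 m.

13.95 m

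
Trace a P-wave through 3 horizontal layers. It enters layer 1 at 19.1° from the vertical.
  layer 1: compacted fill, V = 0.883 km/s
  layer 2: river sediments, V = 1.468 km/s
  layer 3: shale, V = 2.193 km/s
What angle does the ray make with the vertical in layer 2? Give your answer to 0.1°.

33.0°

Ray parameter p = sin 19.1° / 0.883 = 3.7058e-01 s/km.
sin θ_2 = p·V_2 = 3.7058e-01 × 1.468 = 0.5440.
θ_2 = 32.96° from the vertical.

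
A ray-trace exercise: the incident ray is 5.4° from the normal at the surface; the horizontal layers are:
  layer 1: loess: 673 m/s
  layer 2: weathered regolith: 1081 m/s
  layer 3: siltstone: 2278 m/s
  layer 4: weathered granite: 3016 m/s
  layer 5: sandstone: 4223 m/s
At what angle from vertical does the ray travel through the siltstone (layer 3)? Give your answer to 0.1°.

Snell's law across each interface conserves sin θ / V, so sin θ_3 = V_3·sin θ₁/V₁.
sin θ_3 = 2278 × sin 5.4° / 673 = 0.3185.
θ_3 = 18.57° from the vertical.

18.6°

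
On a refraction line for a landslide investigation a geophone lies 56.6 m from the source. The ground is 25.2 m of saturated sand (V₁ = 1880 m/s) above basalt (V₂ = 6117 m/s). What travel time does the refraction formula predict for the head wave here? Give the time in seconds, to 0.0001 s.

t = x/V₂ + 2h·√(V₂²−V₁²)/(V₁V₂).
√(V₂²−V₁²) = √(6117²−1880²) = 5820.9 m/s; delay term = 2·25.2·5820.9/(1880·6117) = 0.02551 s.
t = 56.6/6117 + 0.02551 = 0.03476 s.

0.0348 s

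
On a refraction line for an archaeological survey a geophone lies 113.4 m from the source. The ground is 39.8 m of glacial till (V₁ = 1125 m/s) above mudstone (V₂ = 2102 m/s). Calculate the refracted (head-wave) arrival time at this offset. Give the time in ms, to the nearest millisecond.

θ_c = arcsin(V₁/V₂) = arcsin(1125/2102) = 32.36°, cos θ_c = 0.8447.
Intercept time tᵢ = 2h cos θ_c / V₁ = 2·39.8·0.8447/1125 = 0.05977 s.
t = x/V₂ + tᵢ = 113.4/2102 + 0.05977 = 0.11372 s.

114 ms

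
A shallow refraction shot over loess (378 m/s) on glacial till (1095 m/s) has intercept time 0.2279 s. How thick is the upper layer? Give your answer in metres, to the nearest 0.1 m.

45.9 m

h = tᵢ·V₁·V₂ / (2·√(V₂²−V₁²)).
√(V₂²−V₁²) = √(1095² − 378²) = 1027.7 m/s.
h = 0.2279 s × 378 × 1095 / (2 × 1027.7) = 45.89 m.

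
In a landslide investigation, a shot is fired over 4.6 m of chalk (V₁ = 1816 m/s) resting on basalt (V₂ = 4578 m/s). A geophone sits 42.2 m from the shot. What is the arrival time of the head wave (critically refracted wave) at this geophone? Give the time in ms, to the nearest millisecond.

14 ms

θ_c = arcsin(V₁/V₂) = arcsin(1816/4578) = 23.37°, cos θ_c = 0.9180.
Intercept time tᵢ = 2h cos θ_c / V₁ = 2·4.6·0.9180/1816 = 0.00465 s.
t = x/V₂ + tᵢ = 42.2/4578 + 0.00465 = 0.01387 s.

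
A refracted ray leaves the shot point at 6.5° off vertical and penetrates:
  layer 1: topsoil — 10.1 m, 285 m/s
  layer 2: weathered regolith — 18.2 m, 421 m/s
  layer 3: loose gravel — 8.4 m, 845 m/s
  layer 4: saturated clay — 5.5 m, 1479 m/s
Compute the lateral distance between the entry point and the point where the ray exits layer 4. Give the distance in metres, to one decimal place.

Ray parameter p = sin 6.5° / 285 m/s = 3.9720e-04 s/m.
Layer 1: θ = 6.50°; offset = 10.1·tan 6.50° = 1.151 m.
Layer 2: sin θ = p·421 = 0.1672 → θ = 9.63°; offset = 18.2·tan 9.63° = 3.087 m.
Layer 3: sin θ = p·845 = 0.3356 → θ = 19.61°; offset = 8.4·tan 19.61° = 2.993 m.
Layer 4: sin θ = p·1479 = 0.5875 → θ = 35.98°; offset = 5.5·tan 35.98° = 3.993 m.
Summing the layer offsets gives 11.223 m.

11.2 m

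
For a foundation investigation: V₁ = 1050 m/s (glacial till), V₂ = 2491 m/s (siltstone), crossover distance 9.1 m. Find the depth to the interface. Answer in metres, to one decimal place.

2.9 m

x_cross = 2h·√((V₂+V₁)/(V₂−V₁)) → h = x_cross / (2·√((V₂+V₁)/(V₂−V₁))).
√((V₂+V₁)/(V₂−V₁)) = √((2491+1050)/(2491−1050)) = 1.5676.
h = 9.1 / (2·1.5676) = 2.90 m.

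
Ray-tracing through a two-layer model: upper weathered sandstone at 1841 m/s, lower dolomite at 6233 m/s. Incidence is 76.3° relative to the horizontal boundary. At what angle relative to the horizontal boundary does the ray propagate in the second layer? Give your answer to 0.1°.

Convert to the normal: θ₁ = 90° − 76.3° = 13.7°.
sin θ₁/V₁ = sin θ₂/V₂ ⇒ sin θ₂ = 6233·sin 13.7°/1841 = 6233·0.2368/1841 = 0.8019.
θ₂ = arcsin 0.8019 = 53.31° from the normal.
From the interface: 90° − 53.31° = 36.69°.

36.7°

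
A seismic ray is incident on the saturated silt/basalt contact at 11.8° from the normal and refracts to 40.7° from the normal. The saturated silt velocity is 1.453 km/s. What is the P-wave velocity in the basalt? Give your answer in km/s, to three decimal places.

4.633 km/s

sin 11.8° = 0.2045; sin 40.7° = 0.6521.
V₂ = V₁·(sin θ₂/sin θ₁) = 1.453·(0.6521/0.2045) = 4.633 km/s.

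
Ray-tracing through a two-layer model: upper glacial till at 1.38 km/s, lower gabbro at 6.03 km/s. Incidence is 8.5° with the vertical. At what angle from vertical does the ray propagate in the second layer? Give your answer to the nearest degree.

Snell's law: sin θ₂ = (V₂/V₁)·sin θ₁ = (6.03/1.38)·sin 8.5° = 0.6459.
θ₂ = arcsin 0.6459 = 40.23° from the normal.

40°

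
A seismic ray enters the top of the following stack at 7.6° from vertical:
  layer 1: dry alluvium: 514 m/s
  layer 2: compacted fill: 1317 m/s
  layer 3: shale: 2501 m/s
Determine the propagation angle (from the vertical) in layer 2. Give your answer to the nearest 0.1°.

Snell's law across each interface conserves sin θ / V, so sin θ_2 = V_2·sin θ₁/V₁.
sin θ_2 = 1317 × sin 7.6° / 514 = 0.3389.
θ_2 = arcsin 0.3389 = 19.81°.

19.8°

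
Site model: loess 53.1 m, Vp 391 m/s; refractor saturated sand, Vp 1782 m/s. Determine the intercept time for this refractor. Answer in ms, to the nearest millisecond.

265 ms

θ_c = arcsin(V₁/V₂) = arcsin(391/1782) = 12.67°; cos θ_c = 0.9756.
tᵢ = 2h·cos θ_c / V₁ = 2·53.1·0.9756 / 391 = 0.26499 s.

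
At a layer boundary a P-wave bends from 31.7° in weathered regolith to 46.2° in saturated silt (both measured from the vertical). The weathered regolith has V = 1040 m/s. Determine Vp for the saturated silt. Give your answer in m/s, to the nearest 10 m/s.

sin 31.7° = 0.5255; sin 46.2° = 0.7218.
V₂ = V₁·(sin θ₂/sin θ₁) = 1040·(0.7218/0.5255) = 1428.49 m/s.

1430 m/s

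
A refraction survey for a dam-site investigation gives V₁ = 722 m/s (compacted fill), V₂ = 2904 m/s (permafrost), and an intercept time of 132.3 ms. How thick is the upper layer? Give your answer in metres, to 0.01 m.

h = tᵢ·V₁·V₂ / (2·√(V₂²−V₁²)).
√(V₂²−V₁²) = √(2904² − 722²) = 2812.8 m/s.
h = 0.1323 s × 722 × 2904 / (2 × 2812.8) = 49.31 m.

49.31 m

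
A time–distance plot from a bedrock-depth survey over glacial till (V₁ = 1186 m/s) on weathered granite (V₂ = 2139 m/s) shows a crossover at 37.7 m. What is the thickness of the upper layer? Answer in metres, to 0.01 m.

10.09 m

x_cross = 2h·√((V₂+V₁)/(V₂−V₁)) → h = x_cross / (2·√((V₂+V₁)/(V₂−V₁))).
√((V₂+V₁)/(V₂−V₁)) = √((2139+1186)/(2139−1186)) = 1.8679.
h = 37.7 / (2·1.8679) = 10.09 m.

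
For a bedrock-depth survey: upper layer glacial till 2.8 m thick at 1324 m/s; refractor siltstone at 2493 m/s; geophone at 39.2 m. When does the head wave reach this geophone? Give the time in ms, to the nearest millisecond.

19 ms

θ_c = arcsin(V₁/V₂) = arcsin(1324/2493) = 32.08°, cos θ_c = 0.8473.
Intercept time tᵢ = 2h cos θ_c / V₁ = 2·2.8·0.8473/1324 = 0.00358 s.
t = x/V₂ + tᵢ = 39.2/2493 + 0.00358 = 0.01931 s.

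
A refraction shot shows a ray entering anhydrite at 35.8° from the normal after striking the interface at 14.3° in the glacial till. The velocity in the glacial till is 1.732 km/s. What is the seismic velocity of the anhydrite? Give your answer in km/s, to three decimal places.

Snell's law: sin 14.3°/V₁ = sin 35.8°/V₂.
V₂ = V₁·sin 35.8°/sin 14.3° = 1.732 × 2.3683 = 4.102 km/s.

4.102 km/s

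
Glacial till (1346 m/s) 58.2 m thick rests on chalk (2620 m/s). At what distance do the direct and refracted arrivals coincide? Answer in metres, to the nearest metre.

205 m

θ_c = arcsin(1346/2620) = 30.91°, so cos θ_c = 0.8579 and tᵢ = 2h cos θ_c/V₁ = 0.0742 s.
At crossover x/V₁ = x/V₂ + tᵢ ⇒ x = tᵢ/(1/V₁ − 1/V₂) = 0.07419/(7.4294e-04 − 3.8168e-04) = 205.37 m.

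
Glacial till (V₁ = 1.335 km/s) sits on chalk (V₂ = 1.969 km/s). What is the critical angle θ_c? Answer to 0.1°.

At critical incidence the refracted ray runs along the interface (θ₂ = 90°), so sin θ_c = V₁/V₂.
θ_c = arcsin(1.335/1.969) = arcsin 0.6780 = 42.69°.

42.7°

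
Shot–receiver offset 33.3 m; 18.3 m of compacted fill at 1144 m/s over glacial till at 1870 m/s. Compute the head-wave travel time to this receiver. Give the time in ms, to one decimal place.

t = x/V₂ + 2h·√(V₂²−V₁²)/(V₁V₂).
√(V₂²−V₁²) = √(1870²−1144²) = 1479.2 m/s; delay term = 2·18.3·1479.2/(1144·1870) = 0.02531 s.
t = 33.3/1870 + 0.02531 = 0.04312 s.

43.1 ms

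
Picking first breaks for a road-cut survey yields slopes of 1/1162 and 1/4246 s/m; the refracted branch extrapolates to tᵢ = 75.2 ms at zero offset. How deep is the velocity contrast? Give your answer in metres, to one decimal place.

h = tᵢ·V₁·V₂ / (2·√(V₂²−V₁²)).
√(V₂²−V₁²) = √(4246² − 1162²) = 4083.9 m/s.
h = 0.0752 s × 1162 × 4246 / (2 × 4083.9) = 45.43 m.

45.4 m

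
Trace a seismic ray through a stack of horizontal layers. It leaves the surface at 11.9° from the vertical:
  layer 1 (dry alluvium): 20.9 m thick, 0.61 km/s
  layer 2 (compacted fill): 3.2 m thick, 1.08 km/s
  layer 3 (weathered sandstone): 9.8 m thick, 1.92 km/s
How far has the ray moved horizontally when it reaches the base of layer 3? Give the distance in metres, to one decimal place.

14.0 m

p = sin θ₁/V₁ = sin 11.9°/0.61 = 3.3804e-01 s/km is conserved through the stack.
Layer 1: θ = 11.90°; offset = 20.9·tan 11.90° = 4.404 m.
Layer 2: sin θ = p·1.08 = 0.3651 → θ = 21.41°; offset = 3.2·tan 21.41° = 1.255 m.
Layer 3: sin θ = p·1.92 = 0.6490 → θ = 40.47°; offset = 9.8·tan 40.47° = 8.361 m.
Summing the layer offsets gives 14.020 m.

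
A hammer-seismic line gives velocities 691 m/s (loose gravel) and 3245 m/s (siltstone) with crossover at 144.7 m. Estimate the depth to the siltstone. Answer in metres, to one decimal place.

58.3 m

h = (x_cross/2)·√((V₂−V₁)/(V₂+V₁)).
(V₂−V₁)/(V₂+V₁) = (3245−691)/(3245+691) = 0.6489; √ = 0.8055.
h = (144.7/2)·0.8055 = 58.28 m.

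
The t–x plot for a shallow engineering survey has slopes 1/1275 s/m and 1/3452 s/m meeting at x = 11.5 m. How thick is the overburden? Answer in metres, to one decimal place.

h = (x_cross/2)·√((V₂−V₁)/(V₂+V₁)).
(V₂−V₁)/(V₂+V₁) = (3452−1275)/(3452+1275) = 0.4605; √ = 0.6786.
h = (11.5/2)·0.6786 = 3.90 m.

3.9 m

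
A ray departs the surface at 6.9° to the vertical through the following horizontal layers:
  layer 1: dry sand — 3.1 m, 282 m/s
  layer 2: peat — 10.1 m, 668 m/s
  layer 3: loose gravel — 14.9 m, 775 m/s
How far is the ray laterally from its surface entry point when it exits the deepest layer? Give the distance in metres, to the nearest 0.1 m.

Apply Snell's law at each interface; in layer i the horizontal offset is hᵢ·tan θᵢ.
Layer 1: θ = 6.90°; offset = 3.1·tan 6.90° = 0.375 m.
Layer 2: sin θ = 668·sin 6.9°/282 = 0.2846, θ = 16.53°; offset = 10.1·tan 16.53° = 2.998 m.
Layer 3: sin θ = 775·sin 6.9°/282 = 0.3302, θ = 19.28°; offset = 14.9·tan 19.28° = 5.212 m.
Σ offsets = 8.585 m.

8.6 m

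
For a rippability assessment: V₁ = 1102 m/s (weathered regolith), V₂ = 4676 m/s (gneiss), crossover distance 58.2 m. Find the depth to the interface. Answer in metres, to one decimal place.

x_cross = 2h·√((V₂+V₁)/(V₂−V₁)) → h = x_cross / (2·√((V₂+V₁)/(V₂−V₁))).
√((V₂+V₁)/(V₂−V₁)) = √((4676+1102)/(4676−1102)) = 1.2715.
h = 58.2 / (2·1.2715) = 22.89 m.

22.9 m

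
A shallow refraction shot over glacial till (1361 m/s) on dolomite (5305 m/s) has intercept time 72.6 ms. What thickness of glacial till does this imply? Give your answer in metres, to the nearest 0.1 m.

h = tᵢ·V₁·V₂ / (2·√(V₂²−V₁²)).
√(V₂²−V₁²) = √(5305² − 1361²) = 5127.4 m/s.
h = 0.0726 s × 1361 × 5305 / (2 × 5127.4) = 51.12 m.

51.1 m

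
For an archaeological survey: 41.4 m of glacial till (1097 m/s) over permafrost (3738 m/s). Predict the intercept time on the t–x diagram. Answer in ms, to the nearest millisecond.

72 ms

tᵢ = 2h·√(V₂²−V₁²)/(V₁V₂).
√(V₂²−V₁²) = √(3738²−1097²) = 3573.4 m/s.
tᵢ = 2·41.4·3573.4/(1097·3738) = 0.07216 s.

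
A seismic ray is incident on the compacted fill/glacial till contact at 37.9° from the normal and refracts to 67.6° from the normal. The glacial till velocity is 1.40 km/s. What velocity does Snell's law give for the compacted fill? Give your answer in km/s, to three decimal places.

0.930 km/s

Snell's law: sin 37.9°/V₁ = sin 67.6°/V₂.
V₁ = V₂·sin 37.9°/sin 67.6° = 1.40 × 0.6644 = 0.930 km/s.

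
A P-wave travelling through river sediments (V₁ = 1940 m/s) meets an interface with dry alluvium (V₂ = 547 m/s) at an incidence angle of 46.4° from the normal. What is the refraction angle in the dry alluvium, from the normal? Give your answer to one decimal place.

11.8°

Snell's law: sin θ₂ = (V₂/V₁)·sin θ₁ = (547/1940)·sin 46.4° = 0.2042.
θ₂ = sin⁻¹(0.2042) = 11.78° (from vertical).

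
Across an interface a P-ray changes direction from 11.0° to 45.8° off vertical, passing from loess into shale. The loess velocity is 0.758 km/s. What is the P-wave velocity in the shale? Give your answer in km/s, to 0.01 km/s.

Snell's law: sin 11.0°/V₁ = sin 45.8°/V₂.
V₂ = V₁·sin 45.8°/sin 11.0° = 0.758 × 3.7572 = 2.85 km/s.

2.85 km/s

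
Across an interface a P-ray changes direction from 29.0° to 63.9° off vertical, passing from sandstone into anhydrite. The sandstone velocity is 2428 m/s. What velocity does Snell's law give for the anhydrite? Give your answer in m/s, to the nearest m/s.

4497 m/s

Snell's law: sin 29.0°/V₁ = sin 63.9°/V₂.
V₂ = V₁·sin 63.9°/sin 29.0° = 2428 × 1.8523 = 4497.46 m/s.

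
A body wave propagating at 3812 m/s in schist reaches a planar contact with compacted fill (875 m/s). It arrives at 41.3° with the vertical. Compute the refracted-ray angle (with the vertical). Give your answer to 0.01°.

8.71°

Snell's law: sin θ₂ = (V₂/V₁)·sin θ₁ = (875/3812)·sin 41.3° = 0.1515.
θ₂ = sin⁻¹(0.1515) = 8.71° (from vertical).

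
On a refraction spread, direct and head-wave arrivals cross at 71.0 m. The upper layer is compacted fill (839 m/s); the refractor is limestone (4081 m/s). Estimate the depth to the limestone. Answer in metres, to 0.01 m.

28.82 m

h = (x_cross/2)·√((V₂−V₁)/(V₂+V₁)).
(V₂−V₁)/(V₂+V₁) = (4081−839)/(4081+839) = 0.6589; √ = 0.8118.
h = (71.0/2)·0.8118 = 28.82 m.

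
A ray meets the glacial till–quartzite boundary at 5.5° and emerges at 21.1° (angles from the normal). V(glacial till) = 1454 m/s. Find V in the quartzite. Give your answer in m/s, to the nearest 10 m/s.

5460 m/s

Snell's law: sin 5.5°/V₁ = sin 21.1°/V₂.
V₂ = V₁·sin 21.1°/sin 5.5° = 1454 × 3.7560 = 5461.23 m/s.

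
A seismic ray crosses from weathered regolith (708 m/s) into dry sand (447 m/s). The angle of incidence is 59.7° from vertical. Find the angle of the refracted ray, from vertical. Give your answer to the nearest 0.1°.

33.0°

Snell's law: sin θ₂ = (V₂/V₁)·sin θ₁ = (447/708)·sin 59.7° = 0.5451.
θ₂ = arcsin 0.5451 = 33.03° from the normal.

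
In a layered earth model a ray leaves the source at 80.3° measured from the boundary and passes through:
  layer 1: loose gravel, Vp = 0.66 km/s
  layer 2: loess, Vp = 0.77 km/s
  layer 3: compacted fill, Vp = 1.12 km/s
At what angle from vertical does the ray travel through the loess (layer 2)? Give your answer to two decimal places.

From the normal: θ₁ = 90° − 80.3° = 9.7°.
Ray parameter p = sin 9.7° / 0.66 = 2.5529e-01 s/km.
sin θ_2 = p·V_2 = 2.5529e-01 × 0.77 = 0.1966.
θ_2 = arcsin 0.1966 = 11.34°.

11.34°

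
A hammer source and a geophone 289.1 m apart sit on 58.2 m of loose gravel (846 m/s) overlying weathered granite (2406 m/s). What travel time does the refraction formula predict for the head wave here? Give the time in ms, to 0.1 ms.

t = x/V₂ + 2h·√(V₂²−V₁²)/(V₁V₂).
√(V₂²−V₁²) = √(2406²−846²) = 2252.4 m/s; delay term = 2·58.2·2252.4/(846·2406) = 0.12880 s.
t = 289.1/2406 + 0.12880 = 0.24896 s.

249.0 ms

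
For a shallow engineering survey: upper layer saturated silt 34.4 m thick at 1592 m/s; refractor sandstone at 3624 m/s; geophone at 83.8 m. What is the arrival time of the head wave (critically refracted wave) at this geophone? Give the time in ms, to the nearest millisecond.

t = x/V₂ + 2h·√(V₂²−V₁²)/(V₁V₂).
√(V₂²−V₁²) = √(3624²−1592²) = 3255.6 m/s; delay term = 2·34.4·3255.6/(1592·3624) = 0.03882 s.
t = 83.8/3624 + 0.03882 = 0.06195 s.

62 ms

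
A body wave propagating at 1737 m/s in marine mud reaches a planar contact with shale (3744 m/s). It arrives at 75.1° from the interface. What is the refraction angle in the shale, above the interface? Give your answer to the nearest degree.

Angle from the normal: 90° − 75.1° = 14.9°.
Snell's law: sin θ₂ = (V₂/V₁)·sin θ₁ = (3744/1737)·sin 14.9° = 0.5542.
θ₂ = sin⁻¹(0.5542) = 33.66° (from vertical).
From the interface: 90° − 33.66° = 56.34°.

56°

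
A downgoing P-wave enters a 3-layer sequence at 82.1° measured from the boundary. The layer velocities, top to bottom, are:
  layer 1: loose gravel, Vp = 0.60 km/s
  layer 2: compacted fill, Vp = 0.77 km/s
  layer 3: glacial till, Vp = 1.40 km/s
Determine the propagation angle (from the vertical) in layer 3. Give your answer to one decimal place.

From the normal: θ₁ = 90° − 82.1° = 7.9°.
Snell's law across each interface conserves sin θ / V, so sin θ_3 = V_3·sin θ₁/V₁.
sin θ_3 = 1.40 × sin 7.9° / 0.60 = 0.3207.
θ_3 = 18.71° from the vertical.

18.7°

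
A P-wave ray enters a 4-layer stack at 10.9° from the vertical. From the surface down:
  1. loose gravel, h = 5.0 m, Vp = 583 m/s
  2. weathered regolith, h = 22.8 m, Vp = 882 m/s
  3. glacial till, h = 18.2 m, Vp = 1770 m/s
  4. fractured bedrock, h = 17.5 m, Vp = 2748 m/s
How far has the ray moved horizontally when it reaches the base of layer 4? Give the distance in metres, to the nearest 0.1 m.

54.9 m

Apply Snell's law at each interface; in layer i the horizontal offset is hᵢ·tan θᵢ.
Layer 1: θ = 10.90°; offset = 5.0·tan 10.90° = 0.963 m.
Layer 2: sin θ = 882·sin 10.9°/583 = 0.2861, θ = 16.62°; offset = 22.8·tan 16.62° = 6.807 m.
Layer 3: sin θ = 1770·sin 10.9°/583 = 0.5741, θ = 35.04°; offset = 18.2·tan 35.04° = 12.761 m.
Layer 4: sin θ = 2748·sin 10.9°/583 = 0.8913, θ = 63.04°; offset = 17.5·tan 63.04° = 34.403 m.
Summing the layer offsets gives 54.934 m.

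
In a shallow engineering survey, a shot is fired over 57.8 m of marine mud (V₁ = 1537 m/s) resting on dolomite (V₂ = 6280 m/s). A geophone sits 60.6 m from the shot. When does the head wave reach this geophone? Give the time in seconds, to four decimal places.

0.0826 s

θ_c = arcsin(V₁/V₂) = arcsin(1537/6280) = 14.17°, cos θ_c = 0.9696.
Intercept time tᵢ = 2h cos θ_c / V₁ = 2·57.8·0.9696/1537 = 0.07292 s.
t = x/V₂ + tᵢ = 60.6/6280 + 0.07292 = 0.08257 s.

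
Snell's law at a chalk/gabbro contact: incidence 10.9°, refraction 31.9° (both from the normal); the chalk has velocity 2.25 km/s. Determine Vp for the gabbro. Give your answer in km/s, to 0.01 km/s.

Snell's law: sin 10.9°/V₁ = sin 31.9°/V₂.
V₂ = V₁·sin 31.9°/sin 10.9° = 2.25 × 2.7946 = 6.29 km/s.

6.29 km/s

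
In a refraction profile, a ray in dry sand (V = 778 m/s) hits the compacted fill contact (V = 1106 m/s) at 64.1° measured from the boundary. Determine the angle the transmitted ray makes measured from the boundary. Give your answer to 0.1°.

51.6°

Angle from the normal: 90° − 64.1° = 25.9°.
sin θ₁/V₁ = sin θ₂/V₂ ⇒ sin θ₂ = 1106·sin 25.9°/778 = 1106·0.4368/778 = 0.6210.
θ₂ = sin⁻¹(0.6210) = 38.39° (from vertical).
From the interface: 90° − 38.39° = 51.61°.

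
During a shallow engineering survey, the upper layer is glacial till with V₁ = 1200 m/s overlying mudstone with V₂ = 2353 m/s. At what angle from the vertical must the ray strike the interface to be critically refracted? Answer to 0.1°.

Critical incidence: sin θ_c = V₁/V₂ = 1200/2353 = 0.5100.
θ_c = arcsin 0.5100 = 30.66°.

30.7°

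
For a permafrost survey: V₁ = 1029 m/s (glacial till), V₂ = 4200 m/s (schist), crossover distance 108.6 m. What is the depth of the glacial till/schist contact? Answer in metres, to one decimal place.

h = (x_cross/2)·√((V₂−V₁)/(V₂+V₁)).
(V₂−V₁)/(V₂+V₁) = (4200−1029)/(4200+1029) = 0.6064; √ = 0.7787.
h = (108.6/2)·0.7787 = 42.29 m.

42.3 m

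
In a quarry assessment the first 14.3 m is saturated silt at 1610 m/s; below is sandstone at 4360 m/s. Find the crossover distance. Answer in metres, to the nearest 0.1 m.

42.1 m

x_cross = 2h·√((V₂+V₁)/(V₂−V₁)).
(V₂+V₁)/(V₂−V₁) = (4360+1610)/(4360−1610) = 2.1709; √ = 1.4734.
x_cross = 2·14.3·1.4734 = 42.14 m.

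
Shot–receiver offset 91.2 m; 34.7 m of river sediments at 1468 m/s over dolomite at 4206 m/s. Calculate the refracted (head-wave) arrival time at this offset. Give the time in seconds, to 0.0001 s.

t = x/V₂ + 2h·√(V₂²−V₁²)/(V₁V₂).
√(V₂²−V₁²) = √(4206²−1468²) = 3941.5 m/s; delay term = 2·34.7·3941.5/(1468·4206) = 0.04430 s.
t = 91.2/4206 + 0.04430 = 0.06599 s.

0.0660 s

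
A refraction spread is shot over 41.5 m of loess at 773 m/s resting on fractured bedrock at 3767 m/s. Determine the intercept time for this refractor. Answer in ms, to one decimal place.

tᵢ = 2h·√(V₂²−V₁²)/(V₁V₂).
√(V₂²−V₁²) = √(3767²−773²) = 3686.8 m/s.
tᵢ = 2·41.5·3686.8/(773·3767) = 0.10509 s.

105.1 ms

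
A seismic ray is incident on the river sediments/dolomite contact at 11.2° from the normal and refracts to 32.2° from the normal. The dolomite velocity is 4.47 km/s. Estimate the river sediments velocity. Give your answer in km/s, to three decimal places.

sin 11.2° = 0.1942; sin 32.2° = 0.5329.
V₁ = V₂·(sin θ₁/sin θ₂) = 4.47·(0.1942/0.5329) = 1.629 km/s.

1.629 km/s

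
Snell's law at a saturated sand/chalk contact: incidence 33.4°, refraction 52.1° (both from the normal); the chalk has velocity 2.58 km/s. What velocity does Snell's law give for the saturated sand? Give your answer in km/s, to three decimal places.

1.800 km/s

Snell's law: sin 33.4°/V₁ = sin 52.1°/V₂.
V₁ = V₂·sin 33.4°/sin 52.1° = 2.58 × 0.6976 = 1.800 km/s.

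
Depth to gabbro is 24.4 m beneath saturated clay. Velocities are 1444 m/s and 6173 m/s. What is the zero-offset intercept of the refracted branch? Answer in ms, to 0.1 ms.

tᵢ = 2h·√(V₂²−V₁²)/(V₁V₂).
√(V₂²−V₁²) = √(6173²−1444²) = 6001.7 m/s.
tᵢ = 2·24.4·6001.7/(1444·6173) = 0.03286 s.

32.9 ms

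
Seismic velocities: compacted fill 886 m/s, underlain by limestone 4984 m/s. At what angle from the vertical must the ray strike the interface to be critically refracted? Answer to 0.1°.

10.2°

Critical incidence: sin θ_c = V₁/V₂ = 886/4984 = 0.1778.
θ_c = arcsin 0.1778 = 10.24°.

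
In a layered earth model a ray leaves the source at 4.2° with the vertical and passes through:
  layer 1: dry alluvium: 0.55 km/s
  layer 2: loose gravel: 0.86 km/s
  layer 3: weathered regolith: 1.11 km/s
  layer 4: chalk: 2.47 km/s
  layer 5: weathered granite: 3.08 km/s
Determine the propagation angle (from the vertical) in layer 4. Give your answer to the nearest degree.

Snell's law across each interface conserves sin θ / V, so sin θ_4 = V_4·sin θ₁/V₁.
sin θ_4 = 2.47 × sin 4.2° / 0.55 = 0.3289.
θ_4 = 19.20° from the vertical.

19°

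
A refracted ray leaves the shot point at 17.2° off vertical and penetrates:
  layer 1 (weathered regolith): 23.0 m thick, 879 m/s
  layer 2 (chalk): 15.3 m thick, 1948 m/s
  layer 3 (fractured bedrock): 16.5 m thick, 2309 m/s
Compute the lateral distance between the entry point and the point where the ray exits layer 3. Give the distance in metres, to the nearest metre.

41 m

Apply Snell's law at each interface; in layer i the horizontal offset is hᵢ·tan θᵢ.
Layer 1: θ = 17.20°; offset = 23.0·tan 17.20° = 7.120 m.
Layer 2: sin θ = 1948·sin 17.2°/879 = 0.6553, θ = 40.95°; offset = 15.3·tan 40.95° = 13.274 m.
Layer 3: sin θ = 2309·sin 17.2°/879 = 0.7768, θ = 50.97°; offset = 16.5·tan 50.97° = 20.352 m.
Σ offsets = 40.746 m.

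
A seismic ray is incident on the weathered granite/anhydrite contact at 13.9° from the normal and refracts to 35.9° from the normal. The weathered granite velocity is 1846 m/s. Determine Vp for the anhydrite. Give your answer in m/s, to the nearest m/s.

4506 m/s

Snell's law: sin 13.9°/V₁ = sin 35.9°/V₂.
V₂ = V₁·sin 35.9°/sin 13.9° = 1846 × 2.4409 = 4505.90 m/s.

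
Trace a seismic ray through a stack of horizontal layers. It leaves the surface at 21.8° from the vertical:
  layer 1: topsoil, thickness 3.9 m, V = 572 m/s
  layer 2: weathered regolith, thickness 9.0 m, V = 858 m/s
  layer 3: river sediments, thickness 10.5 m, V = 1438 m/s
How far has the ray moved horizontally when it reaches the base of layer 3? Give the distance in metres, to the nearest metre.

35 m

Ray parameter p = sin 21.8° / 572 m/s = 6.4924e-04 s/m.
Layer 1: θ = 21.80°; offset = 3.9·tan 21.80° = 1.560 m.
Layer 2: sin θ = p·858 = 0.5571 → θ = 33.85°; offset = 9.0·tan 33.85° = 6.037 m.
Layer 3: sin θ = p·1438 = 0.9336 → θ = 69.01°; offset = 10.5·tan 69.01° = 27.361 m.
Total horizontal offset = 34.958 m.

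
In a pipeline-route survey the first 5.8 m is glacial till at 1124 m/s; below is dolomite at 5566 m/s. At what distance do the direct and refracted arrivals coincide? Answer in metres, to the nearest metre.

14 m

x_cross = 2h·√((V₂+V₁)/(V₂−V₁)).
(V₂+V₁)/(V₂−V₁) = (5566+1124)/(5566−1124) = 1.5061; √ = 1.2272.
x_cross = 2·5.8·1.2272 = 14.24 m.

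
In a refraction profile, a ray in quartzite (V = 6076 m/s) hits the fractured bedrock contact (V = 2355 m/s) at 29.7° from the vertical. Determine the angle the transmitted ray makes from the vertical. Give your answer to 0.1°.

sin θ₁/V₁ = sin θ₂/V₂ ⇒ sin θ₂ = 2355·sin 29.7°/6076 = 2355·0.4955/6076 = 0.1920.
θ₂ = sin⁻¹(0.1920) = 11.07° (from vertical).

11.1°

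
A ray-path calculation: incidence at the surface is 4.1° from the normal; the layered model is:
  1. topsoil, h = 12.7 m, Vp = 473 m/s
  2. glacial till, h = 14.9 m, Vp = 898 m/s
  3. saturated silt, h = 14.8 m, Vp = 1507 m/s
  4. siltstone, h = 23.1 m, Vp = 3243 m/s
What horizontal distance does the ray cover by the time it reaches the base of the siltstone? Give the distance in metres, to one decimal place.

Ray parameter p = sin 4.1° / 473 m/s = 1.5116e-04 s/m.
Layer 1: θ = 4.10°; offset = 12.7·tan 4.10° = 0.910 m.
Layer 2: sin θ = p·898 = 0.1357 → θ = 7.80°; offset = 14.9·tan 7.80° = 2.041 m.
Layer 3: sin θ = p·1507 = 0.2278 → θ = 13.17°; offset = 14.8·tan 13.17° = 3.462 m.
Layer 4: sin θ = p·3243 = 0.4902 → θ = 29.35°; offset = 23.1·tan 29.35° = 12.992 m.
Summing the layer offsets gives 19.406 m.

19.4 m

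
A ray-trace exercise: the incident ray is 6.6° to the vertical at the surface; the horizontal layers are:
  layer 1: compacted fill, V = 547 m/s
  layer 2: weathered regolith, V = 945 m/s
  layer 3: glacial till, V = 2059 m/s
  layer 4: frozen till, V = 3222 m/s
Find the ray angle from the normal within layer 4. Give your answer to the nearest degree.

43°

Snell's law across each interface conserves sin θ / V, so sin θ_4 = V_4·sin θ₁/V₁.
sin θ_4 = 3222 × sin 6.6° / 547 = 0.6770.
θ_4 = 42.61° from the vertical.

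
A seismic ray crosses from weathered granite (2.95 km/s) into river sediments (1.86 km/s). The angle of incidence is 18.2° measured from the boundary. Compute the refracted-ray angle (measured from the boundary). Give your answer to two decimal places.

Convert to the normal: θ₁ = 90° − 18.2° = 71.8°.
Snell's law: sin θ₂ = (V₂/V₁)·sin θ₁ = (1.86/2.95)·sin 71.8° = 0.5990.
θ₂ = arcsin 0.5990 = 36.80° from the normal.
From the interface: 90° − 36.80° = 53.20°.

53.20°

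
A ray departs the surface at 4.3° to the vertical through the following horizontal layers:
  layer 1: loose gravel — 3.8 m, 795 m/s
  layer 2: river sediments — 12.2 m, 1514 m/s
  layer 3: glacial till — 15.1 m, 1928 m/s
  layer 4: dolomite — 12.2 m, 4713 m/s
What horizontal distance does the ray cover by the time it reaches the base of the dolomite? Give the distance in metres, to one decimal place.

Apply Snell's law at each interface; in layer i the horizontal offset is hᵢ·tan θᵢ.
Layer 1: θ = 4.30°; offset = 3.8·tan 4.30° = 0.286 m.
Layer 2: sin θ = 1514·sin 4.3°/795 = 0.1428, θ = 8.21°; offset = 12.2·tan 8.21° = 1.760 m.
Layer 3: sin θ = 1928·sin 4.3°/795 = 0.1818, θ = 10.48°; offset = 15.1·tan 10.48° = 2.792 m.
Layer 4: sin θ = 4713·sin 4.3°/795 = 0.4445, θ = 26.39°; offset = 12.2·tan 26.39° = 6.054 m.
Total horizontal offset = 10.892 m.

10.9 m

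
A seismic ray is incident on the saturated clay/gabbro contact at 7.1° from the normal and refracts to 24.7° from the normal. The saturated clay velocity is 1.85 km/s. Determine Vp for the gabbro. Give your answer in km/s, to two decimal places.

sin 7.1° = 0.1236; sin 24.7° = 0.4179.
V₂ = V₁·(sin θ₂/sin θ₁) = 1.85·(0.4179/0.1236) = 6.25 km/s.

6.25 km/s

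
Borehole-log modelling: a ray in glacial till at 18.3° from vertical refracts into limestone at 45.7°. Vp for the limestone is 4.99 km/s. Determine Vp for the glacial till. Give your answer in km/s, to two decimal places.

2.19 km/s

sin 18.3° = 0.3140; sin 45.7° = 0.7157.
V₁ = V₂·(sin θ₁/sin θ₂) = 4.99·(0.3140/0.7157) = 2.19 km/s.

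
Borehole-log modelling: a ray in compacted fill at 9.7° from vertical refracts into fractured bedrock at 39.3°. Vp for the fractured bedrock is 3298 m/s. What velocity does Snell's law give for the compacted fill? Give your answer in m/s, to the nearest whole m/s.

877 m/s

sin 9.7° = 0.1685; sin 39.3° = 0.6334.
V₁ = V₂·(sin θ₁/sin θ₂) = 3298·(0.1685/0.6334) = 877.32 m/s.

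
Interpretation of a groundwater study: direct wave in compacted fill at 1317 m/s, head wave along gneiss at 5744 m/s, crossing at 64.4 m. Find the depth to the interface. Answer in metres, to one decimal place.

x_cross = 2h·√((V₂+V₁)/(V₂−V₁)) → h = x_cross / (2·√((V₂+V₁)/(V₂−V₁))).
√((V₂+V₁)/(V₂−V₁)) = √((5744+1317)/(5744−1317)) = 1.2629.
h = 64.4 / (2·1.2629) = 25.50 m.

25.5 m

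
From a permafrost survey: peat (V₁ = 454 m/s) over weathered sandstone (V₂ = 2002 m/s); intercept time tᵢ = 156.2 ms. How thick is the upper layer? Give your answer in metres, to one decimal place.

36.4 m

θ_c = arcsin(454/2002) = 13.11°; cos θ_c = 0.9739.
tᵢ = 2h cos θ_c/V₁ ⇒ h = tᵢ·V₁/(2 cos θ_c) = 0.1562·454/(2·0.9739) = 36.41 m.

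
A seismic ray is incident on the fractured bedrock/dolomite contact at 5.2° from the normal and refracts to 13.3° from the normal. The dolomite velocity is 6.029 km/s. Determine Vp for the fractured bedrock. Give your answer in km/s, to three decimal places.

2.375 km/s

sin 5.2° = 0.0906; sin 13.3° = 0.2300.
V₁ = V₂·(sin θ₁/sin θ₂) = 6.029·(0.0906/0.2300) = 2.375 km/s.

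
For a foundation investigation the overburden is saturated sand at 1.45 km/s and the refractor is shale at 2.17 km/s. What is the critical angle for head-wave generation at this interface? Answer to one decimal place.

41.9°

Critical incidence: sin θ_c = V₁/V₂ = 1.45/2.17 = 0.6682.
θ_c = arcsin 0.6682 = 41.93°.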